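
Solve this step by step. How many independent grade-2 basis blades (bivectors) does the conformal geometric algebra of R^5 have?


The conformal model of R^5 uses Cl(6,1) with m = 5 + 2 = 7 generators.
Number of grade-2 blades = C(m, 2) = C(7, 2)
= 7*6/2 = 21


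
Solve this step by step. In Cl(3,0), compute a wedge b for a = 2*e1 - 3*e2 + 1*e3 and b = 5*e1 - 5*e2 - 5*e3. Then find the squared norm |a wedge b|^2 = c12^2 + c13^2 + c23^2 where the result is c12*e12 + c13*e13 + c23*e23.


a wedge b = (a1*b2 - a2*b1)*e12 + (a1*b3 - a3*b1)*e13 + (a2*b3 - a3*b2)*e23
e12 coeff: 2*(-5) - (-3)*5 = -10 - (-15) = 5
e13 coeff: 2*(-5) - 1*5 = -10 - 5 = -15
e23 coeff: (-3)*(-5) - 1*(-5) = 15 - (-5) = 20
|a wedge b|^2 = 5^2 + (-15)^2 + 20^2
= 25 + 225 + 400
= 650


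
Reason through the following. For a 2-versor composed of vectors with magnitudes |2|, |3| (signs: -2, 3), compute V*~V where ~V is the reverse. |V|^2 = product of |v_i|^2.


Each vector v_i has |v_i|^2 = s_i^2
Squared scales: (-2)^2 = 4, 3^2 = 9
|V|^2 = 4 * 9
= 36


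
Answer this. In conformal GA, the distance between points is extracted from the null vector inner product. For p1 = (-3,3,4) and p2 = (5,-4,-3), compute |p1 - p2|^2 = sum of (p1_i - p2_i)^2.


p1 - p2 = (-8, 7, 7)
|p1 - p2|^2 = (-8)^2 + 7^2 + 7^2
= 64 + 49 + 49
= 162


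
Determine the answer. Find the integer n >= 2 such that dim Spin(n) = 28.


dim Spin(n) = dim so(n) = n(n-1)/2.
Solve n(n-1)/2 = 28, i.e. n^2 - n - 56 = 0.
Discriminant = 1 + 8*28 = 225
n = (1 + sqrt(225))/2 = (1 + 15)/2 = 8


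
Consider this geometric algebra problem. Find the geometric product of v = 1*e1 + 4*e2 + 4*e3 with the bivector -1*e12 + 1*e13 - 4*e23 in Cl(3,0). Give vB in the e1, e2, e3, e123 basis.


vB has grade-1 (vector) and grade-3 (trivector) parts: vB = (v _| B) + (v ^ B).
Vector part <vB>_1:
  e1: -v2*b12 - v3*b13 = -(4)*(-1) - (4)*(1) = 0
  e2: v1*b12 - v3*b23 = (1)*(-1) - (4)*(-4) = 15
  e3: v1*b13 + v2*b23 = (1)*(1) + (4)*(-4) = -15
Trivector part <vB>_3:
  e123: v1*b23 - v2*b13 + v3*b12 = (1)*(-4) - (4)*(1) + (4)*(-1) = -12
vB = 0*e1 + 15*e2 - 15*e3 - 12*e123


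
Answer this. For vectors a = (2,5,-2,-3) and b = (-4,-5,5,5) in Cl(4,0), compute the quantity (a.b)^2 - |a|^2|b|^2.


a . b = 2*(-4) + 5*(-5) + (-2)*5 + (-3)*5
= -8 + (-25) + (-10) + (-15) = -58
|a|^2 = 2^2 + 5^2 + (-2)^2 + (-3)^2 = 42
|b|^2 = (-4)^2 + (-5)^2 + 5^2 + 5^2 = 91
(a.b)^2 = (-58)^2 = 3364
|a|^2 * |b|^2 = 42 * 91 = 3822
Result = 3364 - 3822 = -458


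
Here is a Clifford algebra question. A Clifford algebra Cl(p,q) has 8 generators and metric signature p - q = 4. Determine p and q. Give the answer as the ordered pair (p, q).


We need p + q = 8 and p - q = 4.
Adding: 2p = 8 + 4 = 12, so p = 6.
Then q = 8 - 6 = 2.
(p, q) = (6, 2)


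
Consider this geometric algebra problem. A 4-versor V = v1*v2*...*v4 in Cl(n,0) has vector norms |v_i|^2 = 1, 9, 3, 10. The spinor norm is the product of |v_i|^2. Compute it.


Spinor norm N(V) = |v1|^2 * |v2|^2 * ... * |v4|^2
= 1 * 9 * 3 * 10
Running product: 1, 9, 27, 270
N(V) = 270


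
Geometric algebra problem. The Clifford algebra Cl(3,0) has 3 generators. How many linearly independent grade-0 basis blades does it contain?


Number of grade-k basis blades in Cl(p,q) with n = p + q is C(n, k).
n = 3 + 0 = 3
C(3, 0) = 3! / (0! * 3!)
= 6 / (1 * 6)
= 1


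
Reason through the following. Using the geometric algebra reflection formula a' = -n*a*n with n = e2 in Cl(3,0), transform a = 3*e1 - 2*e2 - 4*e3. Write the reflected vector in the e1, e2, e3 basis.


Reflection formula: a' = -n*a*n, with n = e2 (unit vector, n^2 = 1).
For reflection through hyperplane perp to e2:
The component along e2 flips sign, others stay.
a = (3, -2, -4)
a' = (3, 2, -4)
a' = 3*e1 + 2*e2 - 4*e3


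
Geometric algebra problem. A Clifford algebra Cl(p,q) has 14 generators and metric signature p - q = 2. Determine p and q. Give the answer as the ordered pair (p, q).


We need p + q = 14 and p - q = 2.
Adding: 2p = 14 + 2 = 16, so p = 8.
Then q = 14 - 8 = 6.
(p, q) = (8, 6)


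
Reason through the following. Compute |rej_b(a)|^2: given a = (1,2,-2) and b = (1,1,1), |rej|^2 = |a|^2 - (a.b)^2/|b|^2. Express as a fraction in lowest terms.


|a|^2 = 1^2 + 2^2 + (-2)^2 = 9
|b|^2 = 1^2 + 1^2 + 1^2 = 3
a . b = 1*1 + 2*1 + (-2)*1 = 1
(a.b)^2 = 1^2 = 1
|rej|^2 = 9 - 1/3
= (27 - 1)/3
= 26/3
In lowest terms: 26/3


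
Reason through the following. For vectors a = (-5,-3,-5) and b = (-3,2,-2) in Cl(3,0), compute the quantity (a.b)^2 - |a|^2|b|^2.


a . b = (-5)*(-3) + (-3)*2 + (-5)*(-2)
= 15 + (-6) + 10 = 19
|a|^2 = (-5)^2 + (-3)^2 + (-5)^2 = 59
|b|^2 = (-3)^2 + 2^2 + (-2)^2 = 17
(a.b)^2 = 19^2 = 361
|a|^2 * |b|^2 = 59 * 17 = 1003
Result = 361 - 1003 = -642


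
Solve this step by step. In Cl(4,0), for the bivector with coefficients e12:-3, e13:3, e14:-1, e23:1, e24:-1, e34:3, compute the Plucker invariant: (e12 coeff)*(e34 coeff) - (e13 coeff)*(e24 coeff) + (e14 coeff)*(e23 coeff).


Plucker relation: af - be + cd
a*f = (-3)*3 = -9
b*e = 3*(-1) = -3
c*d = (-1)*1 = -1
af - be + cd = -9 - (-3) + (-1)
= -7


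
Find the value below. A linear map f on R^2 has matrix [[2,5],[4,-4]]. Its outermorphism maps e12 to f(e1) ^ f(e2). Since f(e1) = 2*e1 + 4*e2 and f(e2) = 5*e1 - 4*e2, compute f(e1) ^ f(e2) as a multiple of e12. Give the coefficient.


The outermorphism of a linear map f sends e1^e2 to f(e1)^f(e2).
f(e1) = 2*e1 + 4*e2
f(e2) = 5*e1 - 4*e2
f(e1) ^ f(e2) = (2*e1 + 4*e2) ^ (5*e1 - 4*e2)
= 2*(-4)*e12 + 4*5*e21
= (-8 - 20)*e12
= -28*e12
Coefficient = -28


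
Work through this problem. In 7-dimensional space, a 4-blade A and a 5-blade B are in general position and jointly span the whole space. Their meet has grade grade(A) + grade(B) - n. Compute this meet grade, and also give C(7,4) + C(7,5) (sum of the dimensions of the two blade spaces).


Meet grade = grade(A) + grade(B) - n
= 4 + 5 - 7 = 2
C(7,4) = 35
C(7,5) = 21
dim_A + dim_B = 35 + 21 = 56


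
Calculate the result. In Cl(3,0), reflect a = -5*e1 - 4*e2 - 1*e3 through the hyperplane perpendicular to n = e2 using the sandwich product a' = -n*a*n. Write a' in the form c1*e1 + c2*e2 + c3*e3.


Reflection formula: a' = -n*a*n, with n = e2 (unit vector, n^2 = 1).
For reflection through hyperplane perp to e2:
The component along e2 flips sign, others stay.
a = (-5, -4, -1)
a' = (-5, 4, -1)
a' = -5*e1 + 4*e2 - 1*e3


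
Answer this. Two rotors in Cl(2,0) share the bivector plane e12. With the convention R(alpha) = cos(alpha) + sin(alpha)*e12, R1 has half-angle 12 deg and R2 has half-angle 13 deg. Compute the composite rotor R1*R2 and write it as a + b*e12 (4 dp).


Same-plane rotors commute and their half-angles add:
R1*R2 = cos(a1 + a2) + sin(a1 + a2)*e12.
a1 + a2 = 12 + 13 = 25 deg
cos(25 deg) = 0.9063
sin(25 deg) = 0.4226
R1*R2 = 0.9063 + 0.4226*e12


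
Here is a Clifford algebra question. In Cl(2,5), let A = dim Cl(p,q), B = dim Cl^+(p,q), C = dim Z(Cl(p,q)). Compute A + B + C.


n = 2 + 5 = 7
Total dim = 2^7 = 128
Even subalgebra dim = 2^6 = 64
n is odd, so center dim = 2
Sum = 128 + 64 + 2 = 194


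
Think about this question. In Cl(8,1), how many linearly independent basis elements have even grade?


Even subalgebra dimension = 2^(n-1)
n = 8 + 1 = 9
2^(9 - 1) = 2^8 = 256
Verification: sum of C(9,k) for even k = 1 + 36 + 126 + 84 + 9 = 256
Result = 256


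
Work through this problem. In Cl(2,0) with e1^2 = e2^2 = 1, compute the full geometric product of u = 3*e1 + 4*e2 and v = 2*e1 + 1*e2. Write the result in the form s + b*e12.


Expand: (3*e1 + 4*e2)(2*e1 + 1*e2)
= 3*2*e1e1 + 3*1*e1e2 + 4*2*e2e1 + 4*1*e2e2
Using e1^2 = e2^2 = 1, e2e1 = -e1e2:
Scalar part s = 3*2 + 4*1 = 6 + 4 = 10
Bivector part b = 3*1 - 4*2 = 3 - 8 = -5
uv = 10 - 5*e12


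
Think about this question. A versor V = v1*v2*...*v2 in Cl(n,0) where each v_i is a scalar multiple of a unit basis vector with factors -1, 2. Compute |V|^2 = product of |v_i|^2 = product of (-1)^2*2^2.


Each vector v_i has |v_i|^2 = s_i^2
Squared scales: (-1)^2 = 1, 2^2 = 4
|V|^2 = 1 * 4
= 4


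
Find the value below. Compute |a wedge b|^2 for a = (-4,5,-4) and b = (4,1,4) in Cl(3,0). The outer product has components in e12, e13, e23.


a wedge b = (a1*b2 - a2*b1)*e12 + (a1*b3 - a3*b1)*e13 + (a2*b3 - a3*b2)*e23
e12 coeff: (-4)*1 - 5*4 = -4 - 20 = -24
e13 coeff: (-4)*4 - (-4)*4 = -16 - (-16) = 0
e23 coeff: 5*4 - (-4)*1 = 20 - (-4) = 24
|a wedge b|^2 = (-24)^2 + 0^2 + 24^2
= 576 + 0 + 576
= 1152


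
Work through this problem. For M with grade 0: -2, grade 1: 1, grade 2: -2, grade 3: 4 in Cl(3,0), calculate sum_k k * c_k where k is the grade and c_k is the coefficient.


Grade-weighted sum = sum of grade_k * coefficient_k
0*(-2) = 0
1*1 = 1
2*(-2) = -4
3*4 = 12
Total = 0 + 1 + (-4) + 12 = 9


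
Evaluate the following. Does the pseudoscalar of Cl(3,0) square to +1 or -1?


The pseudoscalar I = e1...e_n (product of all n generators) of Cl(p,q) satisfies I^2 = (-1)^(q + n(n-1)/2).
p = 3, q = 0, n = p + q = 3
n(n-1)/2 = 3 * 2 / 2 = 3
Exponent = q + n(n-1)/2 = 0 + 3 = 3
I^2 = (-1)^3 = -1


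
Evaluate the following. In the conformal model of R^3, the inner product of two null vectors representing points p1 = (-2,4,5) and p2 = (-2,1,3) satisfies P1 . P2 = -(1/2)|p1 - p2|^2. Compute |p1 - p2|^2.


p1 - p2 = (0, 3, 2)
|p1 - p2|^2 = 0^2 + 3^2 + 2^2
= 0 + 9 + 4
= 13


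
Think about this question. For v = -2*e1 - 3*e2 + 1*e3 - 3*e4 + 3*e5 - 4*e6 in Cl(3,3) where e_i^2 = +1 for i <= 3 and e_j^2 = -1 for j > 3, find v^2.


v^2 = sum of c_i^2 * e_i^2
Positive signature terms (e_i^2 = +1): (-2)^2 + (-3)^2 + 1^2 = 14
Negative signature terms (e_j^2 = -1): (-3)^2 + 3^2 + (-4)^2 = 34
v^2 = 14 - 34 = -20


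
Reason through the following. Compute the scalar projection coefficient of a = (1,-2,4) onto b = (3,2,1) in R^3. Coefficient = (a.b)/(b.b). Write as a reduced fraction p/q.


Projection coefficient = (a . b) / (b . b)
a . b = 1*3 + (-2)*2 + 4*1
= 3 + (-4) + 4 = 3
b . b = 3^2 + 2^2 + 1^2
= 9 + 4 + 1 = 14
Coefficient = 3/14
In lowest terms: 3/14


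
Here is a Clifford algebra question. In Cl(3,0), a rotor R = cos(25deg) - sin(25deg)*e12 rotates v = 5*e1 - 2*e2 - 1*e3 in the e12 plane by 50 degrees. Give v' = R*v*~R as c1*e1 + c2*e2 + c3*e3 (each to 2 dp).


Rotor R = cos(25deg) - sin(25deg)*e12
Rotation angle theta = 2 * 25 = 50 degrees in the e12 plane (e1 -> e2).
The component perpendicular to the plane (e3) is invariant: v'_3 = v3 = -1.00
cos(50deg) = 0.6428, sin(50deg) = 0.7660
v'_1 = v1*cos(theta) - v2*sin(theta) = 5*0.6428 - (-2)*0.7660 = 4.75
v'_2 = v1*sin(theta) + v2*cos(theta) = 5*0.7660 + (-2)*0.6428 = 2.54
v' = 4.75*e1 + 2.54*e2 - 1.00*e3


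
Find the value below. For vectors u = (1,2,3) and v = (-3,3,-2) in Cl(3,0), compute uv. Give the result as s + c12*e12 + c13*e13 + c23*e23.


In Cl(3,0): e_i^2 = 1, e_ie_j = -e_je_i for i != j.
Scalar part = u . v = 1*(-3) + 2*3 + 3*(-2)
= -3 + 6 + (-6) = -3
e12 coeff = 1*3 - 2*(-3) = 3 - (-6) = 9
e13 coeff = 1*(-2) - 3*(-3) = -2 - (-9) = 7
e23 coeff = 2*(-2) - 3*3 = -4 - 9 = -13
uv = -3 + 9*e12 + 7*e13 - 13*e23


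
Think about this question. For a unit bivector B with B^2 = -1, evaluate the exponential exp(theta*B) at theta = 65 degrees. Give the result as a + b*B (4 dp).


For a unit bivector B with B^2 = -1, the exponential series gives
e^(theta*B) = cos(theta) + sin(theta)*B (the GA analogue of Euler's formula).
theta = 65 degrees = 1.134464 rad
cos(65 deg) = 0.4226
sin(65 deg) = 0.9063
exp(theta*B) = 0.4226 + 0.9063*B


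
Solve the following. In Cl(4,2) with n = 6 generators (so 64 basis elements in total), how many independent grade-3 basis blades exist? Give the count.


Number of grade-k basis blades in Cl(p,q) with n = p + q is C(n, k).
n = 4 + 2 = 6
C(6, 3) = 6! / (3! * 3!)
= 720 / (6 * 6)
= 20


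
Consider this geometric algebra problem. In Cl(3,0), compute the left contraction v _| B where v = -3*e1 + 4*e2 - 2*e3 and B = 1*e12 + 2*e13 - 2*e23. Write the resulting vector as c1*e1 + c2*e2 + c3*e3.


Left contraction v _| B = <vB>_1 (grade-1 part of the geometric product vB).
Using e1_|e12 = e2, e2_|e12 = -e1, e1_|e13 = e3, e3_|e13 = -e1, e2_|e23 = e3, e3_|e23 = -e2:
e1 coeff: -v2*b12 - v3*b13 = -(4)*(1) - (-2)*(2) = 0
e2 coeff: v1*b12 - v3*b23 = (-3)*(1) - (-2)*(-2) = -7
e3 coeff: v1*b13 + v2*b23 = (-3)*(2) + (4)*(-2) = -14
v _| B = 0*e1 - 7*e2 - 14*e3


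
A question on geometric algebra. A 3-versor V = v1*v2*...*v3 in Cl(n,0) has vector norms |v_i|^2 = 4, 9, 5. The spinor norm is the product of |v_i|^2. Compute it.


Spinor norm N(V) = |v1|^2 * |v2|^2 * ... * |v3|^2
= 4 * 9 * 5
Running product: 4, 36, 180
N(V) = 180


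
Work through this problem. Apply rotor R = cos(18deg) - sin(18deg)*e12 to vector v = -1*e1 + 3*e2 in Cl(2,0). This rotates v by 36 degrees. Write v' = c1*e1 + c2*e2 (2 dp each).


Rotor R = cos(18deg) - sin(18deg)*e12
Rotation angle theta = 2 * 18 = 36 degrees
v' = R*v*~R rotates v by theta.
cos(36deg) = 0.8090, sin(36deg) = 0.5878
v'_1 = -1*cos(36deg) - 3*sin(36deg)
= -1*0.8090 - 3*0.5878
= -2.57
v'_2 = -1*sin(36deg) + 3*cos(36deg)
= -1*0.5878 + 3*0.8090
= 1.84
v' = -2.57*e1 + 1.84*e2


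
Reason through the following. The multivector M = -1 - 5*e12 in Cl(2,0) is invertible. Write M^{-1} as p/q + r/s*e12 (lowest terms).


M = -1 - 5*e12, where e12^2 = -1.
Since M commutes with its reverse ~M = a - b*e12, M * ~M = a^2 - b^2*e12^2 = a^2 + b^2.
So M^{-1} = ~M / (a^2 + b^2) = (a - b*e12)/(a^2 + b^2).
a^2 + b^2 = 1 + 25 = 26
Scalar part = -1/26 = -1/26
Bivector coeff = 5/26 = 5/26
M^{-1} = -1/26 + 5/26*e12


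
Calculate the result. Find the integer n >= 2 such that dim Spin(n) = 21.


dim Spin(n) = dim so(n) = n(n-1)/2.
Solve n(n-1)/2 = 21, i.e. n^2 - n - 42 = 0.
Discriminant = 1 + 8*21 = 169
n = (1 + sqrt(169))/2 = (1 + 13)/2 = 7


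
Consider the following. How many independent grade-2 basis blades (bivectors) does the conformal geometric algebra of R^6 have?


The conformal model of R^6 uses Cl(7,1) with m = 6 + 2 = 8 generators.
Number of grade-2 blades = C(m, 2) = C(8, 2)
= 8*7/2 = 28


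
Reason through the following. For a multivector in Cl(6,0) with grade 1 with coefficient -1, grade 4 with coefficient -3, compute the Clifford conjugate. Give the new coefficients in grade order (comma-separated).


Clifford conjugate sign for grade k: (-1)^(k(k+1)/2)
Grade 1: (-1)^(1*2/2) = (-1)^1 = -1, coeff -1 -> 1
Grade 4: (-1)^(4*5/2) = (-1)^10 = 1, coeff -3 -> -3
Conjugated coefficients: 1, -3


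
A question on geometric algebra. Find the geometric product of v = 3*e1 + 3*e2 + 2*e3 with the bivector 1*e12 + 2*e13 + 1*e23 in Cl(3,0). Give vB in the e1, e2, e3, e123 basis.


vB has grade-1 (vector) and grade-3 (trivector) parts: vB = (v _| B) + (v ^ B).
Vector part <vB>_1:
  e1: -v2*b12 - v3*b13 = -(3)*(1) - (2)*(2) = -7
  e2: v1*b12 - v3*b23 = (3)*(1) - (2)*(1) = 1
  e3: v1*b13 + v2*b23 = (3)*(2) + (3)*(1) = 9
Trivector part <vB>_3:
  e123: v1*b23 - v2*b13 + v3*b12 = (3)*(1) - (3)*(2) + (2)*(1) = -1
vB = -7*e1 + 1*e2 + 9*e3 - 1*e123


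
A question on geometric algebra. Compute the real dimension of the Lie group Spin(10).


Spin(n) double-covers SO(n); both have Lie algebra so(n) of dimension n(n-1)/2.
n = 10
n(n-1) = 10 * 9 = 90
dim Spin(10) = 90/2 = 45


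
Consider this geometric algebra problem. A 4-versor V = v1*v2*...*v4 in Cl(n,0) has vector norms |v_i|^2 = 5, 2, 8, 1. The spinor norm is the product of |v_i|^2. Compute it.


Spinor norm N(V) = |v1|^2 * |v2|^2 * ... * |v4|^2
= 5 * 2 * 8 * 1
Running product: 5, 10, 80, 80
N(V) = 80


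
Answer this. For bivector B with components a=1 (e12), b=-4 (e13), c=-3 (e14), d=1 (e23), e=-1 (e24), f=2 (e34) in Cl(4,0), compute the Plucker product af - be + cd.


Plucker relation: af - be + cd
a*f = 1*2 = 2
b*e = (-4)*(-1) = 4
c*d = (-3)*1 = -3
af - be + cd = 2 - 4 + (-3)
= -5


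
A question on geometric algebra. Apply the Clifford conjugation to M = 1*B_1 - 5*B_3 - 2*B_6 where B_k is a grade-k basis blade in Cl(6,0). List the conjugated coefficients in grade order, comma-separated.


Clifford conjugate sign for grade k: (-1)^(k(k+1)/2)
Grade 1: (-1)^(1*2/2) = (-1)^1 = -1, coeff 1 -> -1
Grade 3: (-1)^(3*4/2) = (-1)^6 = 1, coeff -5 -> -5
Grade 6: (-1)^(6*7/2) = (-1)^21 = -1, coeff -2 -> 2
Conjugated coefficients: -1, -5, 2


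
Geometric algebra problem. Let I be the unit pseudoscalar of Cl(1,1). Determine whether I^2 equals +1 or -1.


The pseudoscalar I = e1...e_n (product of all n generators) of Cl(p,q) satisfies I^2 = (-1)^(q + n(n-1)/2).
p = 1, q = 1, n = p + q = 2
n(n-1)/2 = 2 * 1 / 2 = 1
Exponent = q + n(n-1)/2 = 1 + 1 = 2
I^2 = (-1)^2 = +1


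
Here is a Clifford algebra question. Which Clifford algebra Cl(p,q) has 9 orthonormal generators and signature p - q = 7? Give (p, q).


We need p + q = 9 and p - q = 7.
Adding: 2p = 9 + 7 = 16, so p = 8.
Then q = 9 - 8 = 1.
(p, q) = (8, 1)


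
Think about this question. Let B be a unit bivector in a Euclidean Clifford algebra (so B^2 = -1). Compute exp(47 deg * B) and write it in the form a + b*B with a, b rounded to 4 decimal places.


For a unit bivector B with B^2 = -1, the exponential series gives
e^(theta*B) = cos(theta) + sin(theta)*B (the GA analogue of Euler's formula).
theta = 47 degrees = 0.820305 rad
cos(47 deg) = 0.6820
sin(47 deg) = 0.7314
exp(theta*B) = 0.6820 + 0.7314*B


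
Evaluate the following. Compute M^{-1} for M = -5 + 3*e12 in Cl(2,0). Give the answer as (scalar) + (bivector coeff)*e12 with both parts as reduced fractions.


M = -5 + 3*e12, where e12^2 = -1.
Since M commutes with its reverse ~M = a - b*e12, M * ~M = a^2 - b^2*e12^2 = a^2 + b^2.
So M^{-1} = ~M / (a^2 + b^2) = (a - b*e12)/(a^2 + b^2).
a^2 + b^2 = 25 + 9 = 34
Scalar part = -5/34 = -5/34
Bivector coeff = -3/34 = -3/34
M^{-1} = -5/34 - 3/34*e12


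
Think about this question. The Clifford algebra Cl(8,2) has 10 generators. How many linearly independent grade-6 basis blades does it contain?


Number of grade-k basis blades in Cl(p,q) with n = p + q is C(n, k).
n = 8 + 2 = 10
C(10, 6) = 10! / (6! * 4!)
= 3628800 / (720 * 24)
= 210


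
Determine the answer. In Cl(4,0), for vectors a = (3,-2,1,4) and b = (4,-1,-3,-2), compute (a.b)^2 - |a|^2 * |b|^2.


a . b = 3*4 + (-2)*(-1) + 1*(-3) + 4*(-2)
= 12 + 2 + (-3) + (-8) = 3
|a|^2 = 3^2 + (-2)^2 + 1^2 + 4^2 = 30
|b|^2 = 4^2 + (-1)^2 + (-3)^2 + (-2)^2 = 30
(a.b)^2 = 3^2 = 9
|a|^2 * |b|^2 = 30 * 30 = 900
Result = 9 - 900 = -891


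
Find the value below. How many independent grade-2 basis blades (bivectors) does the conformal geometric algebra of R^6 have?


The conformal model of R^6 uses Cl(7,1) with m = 6 + 2 = 8 generators.
Number of grade-2 blades = C(m, 2) = C(8, 2)
= 8*7/2 = 28


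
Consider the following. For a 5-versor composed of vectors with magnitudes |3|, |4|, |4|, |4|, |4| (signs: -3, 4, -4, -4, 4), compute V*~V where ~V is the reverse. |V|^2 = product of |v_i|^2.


Each vector v_i has |v_i|^2 = s_i^2
Squared scales: (-3)^2 = 9, 4^2 = 16, (-4)^2 = 16, (-4)^2 = 16, 4^2 = 16
|V|^2 = 9 * 16 * 16 * 16 * 16
= 589824


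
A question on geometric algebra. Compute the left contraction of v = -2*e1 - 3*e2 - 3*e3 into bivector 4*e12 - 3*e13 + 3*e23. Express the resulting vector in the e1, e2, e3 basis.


Left contraction v _| B = <vB>_1 (grade-1 part of the geometric product vB).
Using e1_|e12 = e2, e2_|e12 = -e1, e1_|e13 = e3, e3_|e13 = -e1, e2_|e23 = e3, e3_|e23 = -e2:
e1 coeff: -v2*b12 - v3*b13 = -(-3)*(4) - (-3)*(-3) = 3
e2 coeff: v1*b12 - v3*b23 = (-2)*(4) - (-3)*(3) = 1
e3 coeff: v1*b13 + v2*b23 = (-2)*(-3) + (-3)*(3) = -3
v _| B = 3*e1 + 1*e2 - 3*e3


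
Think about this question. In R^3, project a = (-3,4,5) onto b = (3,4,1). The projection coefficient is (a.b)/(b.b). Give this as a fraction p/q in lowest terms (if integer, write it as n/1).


Projection coefficient = (a . b) / (b . b)
a . b = (-3)*3 + 4*4 + 5*1
= -9 + 16 + 5 = 12
b . b = 3^2 + 4^2 + 1^2
= 9 + 16 + 1 = 26
Coefficient = 12/26
In lowest terms: 6/13


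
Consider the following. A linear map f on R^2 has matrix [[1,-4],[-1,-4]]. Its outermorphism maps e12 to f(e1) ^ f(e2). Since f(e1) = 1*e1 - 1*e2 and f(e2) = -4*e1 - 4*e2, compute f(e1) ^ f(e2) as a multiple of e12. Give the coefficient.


The outermorphism of a linear map f sends e1^e2 to f(e1)^f(e2).
f(e1) = 1*e1 - 1*e2
f(e2) = -4*e1 - 4*e2
f(e1) ^ f(e2) = (1*e1 - 1*e2) ^ (-4*e1 - 4*e2)
= 1*(-4)*e12 + (-1)*(-4)*e21
= (-4 - 4)*e12
= -8*e12
Coefficient = -8


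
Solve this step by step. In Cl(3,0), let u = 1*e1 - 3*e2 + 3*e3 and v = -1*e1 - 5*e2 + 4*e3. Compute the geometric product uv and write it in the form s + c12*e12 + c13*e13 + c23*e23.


In Cl(3,0): e_i^2 = 1, e_ie_j = -e_je_i for i != j.
Scalar part = u . v = 1*(-1) + (-3)*(-5) + 3*4
= -1 + 15 + 12 = 26
e12 coeff = 1*(-5) - (-3)*(-1) = -5 - 3 = -8
e13 coeff = 1*4 - 3*(-1) = 4 - (-3) = 7
e23 coeff = (-3)*4 - 3*(-5) = -12 - (-15) = 3
uv = 26 - 8*e12 + 7*e13 + 3*e23


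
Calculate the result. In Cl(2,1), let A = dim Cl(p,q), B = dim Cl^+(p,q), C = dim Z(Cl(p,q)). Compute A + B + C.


n = 2 + 1 = 3
Total dim = 2^3 = 8
Even subalgebra dim = 2^2 = 4
n is odd, so center dim = 2
Sum = 8 + 4 + 2 = 14


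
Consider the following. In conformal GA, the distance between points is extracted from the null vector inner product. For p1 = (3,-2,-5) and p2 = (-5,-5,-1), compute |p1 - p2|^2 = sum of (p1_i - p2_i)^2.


p1 - p2 = (8, 3, -4)
|p1 - p2|^2 = 8^2 + 3^2 + (-4)^2
= 64 + 9 + 16
= 89


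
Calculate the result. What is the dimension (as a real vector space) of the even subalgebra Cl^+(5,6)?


Even subalgebra dimension = 2^(n-1)
n = 5 + 6 = 11
2^(11 - 1) = 2^10 = 1024
Verification: sum of C(11,k) for even k = 1 + 55 + 330 + 462 + 165 + 11 = 1024
Result = 1024


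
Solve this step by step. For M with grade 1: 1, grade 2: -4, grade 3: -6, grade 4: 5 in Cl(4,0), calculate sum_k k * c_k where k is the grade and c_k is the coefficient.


Grade-weighted sum = sum of grade_k * coefficient_k
1*1 = 1
2*(-4) = -8
3*(-6) = -18
4*5 = 20
Total = 1 + (-8) + (-18) + 20 = -5


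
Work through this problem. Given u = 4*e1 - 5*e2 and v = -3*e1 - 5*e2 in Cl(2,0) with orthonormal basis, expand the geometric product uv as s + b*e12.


Expand: (4*e1 - 5*e2)(-3*e1 - 5*e2)
= 4*(-3)*e1e1 + 4*(-5)*e1e2 + (-5)*(-3)*e2e1 + (-5)*(-5)*e2e2
Using e1^2 = e2^2 = 1, e2e1 = -e1e2:
Scalar part s = 4*(-3) + (-5)*(-5) = -12 + 25 = 13
Bivector part b = 4*(-5) - (-5)*(-3) = -20 - 15 = -35
uv = 13 - 35*e12


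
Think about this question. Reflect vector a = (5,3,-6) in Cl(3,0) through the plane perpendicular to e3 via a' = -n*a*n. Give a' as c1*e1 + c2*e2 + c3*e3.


Reflection formula: a' = -n*a*n, with n = e3 (unit vector, n^2 = 1).
For reflection through hyperplane perp to e3:
The component along e3 flips sign, others stay.
a = (5, 3, -6)
a' = (5, 3, 6)
a' = 5*e1 + 3*e2 + 6*e3


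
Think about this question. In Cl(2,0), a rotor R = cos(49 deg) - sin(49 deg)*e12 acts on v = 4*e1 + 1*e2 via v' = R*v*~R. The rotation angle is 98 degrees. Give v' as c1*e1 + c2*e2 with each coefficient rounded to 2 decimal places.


Rotor R = cos(49deg) - sin(49deg)*e12
Rotation angle theta = 2 * 49 = 98 degrees
v' = R*v*~R rotates v by theta.
cos(98deg) = -0.1392, sin(98deg) = 0.9903
v'_1 = 4*cos(98deg) - 1*sin(98deg)
= 4*(-0.1392) - 1*0.9903
= -1.55
v'_2 = 4*sin(98deg) + 1*cos(98deg)
= 4*0.9903 + 1*(-0.1392)
= 3.82
v' = -1.55*e1 + 3.82*e2


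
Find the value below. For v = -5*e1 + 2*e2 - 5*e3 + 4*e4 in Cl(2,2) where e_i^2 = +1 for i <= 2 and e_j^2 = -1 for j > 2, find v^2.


v^2 = sum of c_i^2 * e_i^2
Positive signature terms (e_i^2 = +1): (-5)^2 + 2^2 = 29
Negative signature terms (e_j^2 = -1): (-5)^2 + 4^2 = 41
v^2 = 29 - 41 = -12


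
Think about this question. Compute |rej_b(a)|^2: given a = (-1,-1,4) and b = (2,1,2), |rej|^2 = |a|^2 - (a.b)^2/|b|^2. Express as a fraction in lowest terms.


|a|^2 = (-1)^2 + (-1)^2 + 4^2 = 18
|b|^2 = 2^2 + 1^2 + 2^2 = 9
a . b = (-1)*2 + (-1)*1 + 4*2 = 5
(a.b)^2 = 5^2 = 25
|rej|^2 = 18 - 25/9
= (162 - 25)/9
= 137/9
In lowest terms: 137/9


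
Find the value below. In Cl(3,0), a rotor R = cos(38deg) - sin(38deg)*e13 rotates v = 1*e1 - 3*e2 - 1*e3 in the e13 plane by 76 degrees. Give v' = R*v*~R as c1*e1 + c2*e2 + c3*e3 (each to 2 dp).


Rotor R = cos(38deg) - sin(38deg)*e13
Rotation angle theta = 2 * 38 = 76 degrees in the e13 plane (e1 -> e3).
The component perpendicular to the plane (e2) is invariant: v'_2 = v2 = -3.00
cos(76deg) = 0.2419, sin(76deg) = 0.9703
v'_1 = v1*cos(theta) - v3*sin(theta) = 1*0.2419 - (-1)*0.9703 = 1.21
v'_3 = v1*sin(theta) + v3*cos(theta) = 1*0.9703 + (-1)*0.2419 = 0.73
v' = 1.21*e1 - 3.00*e2 + 0.73*e3


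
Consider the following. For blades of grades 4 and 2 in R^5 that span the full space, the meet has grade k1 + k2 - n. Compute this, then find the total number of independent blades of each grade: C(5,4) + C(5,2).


Meet grade = grade(A) + grade(B) - n
= 4 + 2 - 5 = 1
C(5,4) = 5
C(5,2) = 10
dim_A + dim_B = 5 + 10 = 15


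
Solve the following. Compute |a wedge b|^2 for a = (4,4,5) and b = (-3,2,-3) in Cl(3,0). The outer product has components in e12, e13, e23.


a wedge b = (a1*b2 - a2*b1)*e12 + (a1*b3 - a3*b1)*e13 + (a2*b3 - a3*b2)*e23
e12 coeff: 4*2 - 4*(-3) = 8 - (-12) = 20
e13 coeff: 4*(-3) - 5*(-3) = -12 - (-15) = 3
e23 coeff: 4*(-3) - 5*2 = -12 - 10 = -22
|a wedge b|^2 = 20^2 + 3^2 + (-22)^2
= 400 + 9 + 484
= 893


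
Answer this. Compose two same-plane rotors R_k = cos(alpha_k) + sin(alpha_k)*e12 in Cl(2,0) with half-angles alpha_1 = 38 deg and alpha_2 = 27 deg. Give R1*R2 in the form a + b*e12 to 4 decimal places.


Same-plane rotors commute and their half-angles add:
R1*R2 = cos(a1 + a2) + sin(a1 + a2)*e12.
a1 + a2 = 38 + 27 = 65 deg
cos(65 deg) = 0.4226
sin(65 deg) = 0.9063
R1*R2 = 0.4226 + 0.9063*e12


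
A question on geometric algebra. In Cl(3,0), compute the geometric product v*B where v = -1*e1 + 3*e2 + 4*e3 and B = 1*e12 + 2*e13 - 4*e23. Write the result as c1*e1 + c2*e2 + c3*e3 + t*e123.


vB has grade-1 (vector) and grade-3 (trivector) parts: vB = (v _| B) + (v ^ B).
Vector part <vB>_1:
  e1: -v2*b12 - v3*b13 = -(3)*(1) - (4)*(2) = -11
  e2: v1*b12 - v3*b23 = (-1)*(1) - (4)*(-4) = 15
  e3: v1*b13 + v2*b23 = (-1)*(2) + (3)*(-4) = -14
Trivector part <vB>_3:
  e123: v1*b23 - v2*b13 + v3*b12 = (-1)*(-4) - (3)*(2) + (4)*(1) = 2
vB = -11*e1 + 15*e2 - 14*e3 + 2*e123


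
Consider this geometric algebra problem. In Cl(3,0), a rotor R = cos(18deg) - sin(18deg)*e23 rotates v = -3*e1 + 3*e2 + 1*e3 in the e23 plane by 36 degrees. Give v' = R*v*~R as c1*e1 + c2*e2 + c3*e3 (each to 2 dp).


Rotor R = cos(18deg) - sin(18deg)*e23
Rotation angle theta = 2 * 18 = 36 degrees in the e23 plane (e2 -> e3).
The component perpendicular to the plane (e1) is invariant: v'_1 = v1 = -3.00
cos(36deg) = 0.8090, sin(36deg) = 0.5878
v'_2 = v2*cos(theta) - v3*sin(theta) = 3*0.8090 - 1*0.5878 = 1.84
v'_3 = v2*sin(theta) + v3*cos(theta) = 3*0.5878 + 1*0.8090 = 2.57
v' = -3.00*e1 + 1.84*e2 + 2.57*e3


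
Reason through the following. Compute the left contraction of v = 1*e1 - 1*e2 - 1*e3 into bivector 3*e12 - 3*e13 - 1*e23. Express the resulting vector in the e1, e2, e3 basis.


Left contraction v _| B = <vB>_1 (grade-1 part of the geometric product vB).
Using e1_|e12 = e2, e2_|e12 = -e1, e1_|e13 = e3, e3_|e13 = -e1, e2_|e23 = e3, e3_|e23 = -e2:
e1 coeff: -v2*b12 - v3*b13 = -(-1)*(3) - (-1)*(-3) = 0
e2 coeff: v1*b12 - v3*b23 = (1)*(3) - (-1)*(-1) = 2
e3 coeff: v1*b13 + v2*b23 = (1)*(-3) + (-1)*(-1) = -2
v _| B = 0*e1 + 2*e2 - 2*e3


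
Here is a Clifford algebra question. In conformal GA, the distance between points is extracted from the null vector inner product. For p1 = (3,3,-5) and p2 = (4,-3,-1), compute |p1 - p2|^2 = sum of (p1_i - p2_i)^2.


p1 - p2 = (-1, 6, -4)
|p1 - p2|^2 = (-1)^2 + 6^2 + (-4)^2
= 1 + 36 + 16
= 53


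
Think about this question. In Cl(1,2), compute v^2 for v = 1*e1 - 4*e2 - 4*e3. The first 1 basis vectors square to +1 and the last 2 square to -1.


v^2 = sum of c_i^2 * e_i^2
Positive signature terms (e_i^2 = +1): 1^2 = 1
Negative signature terms (e_j^2 = -1): (-4)^2 + (-4)^2 = 32
v^2 = 1 - 32 = -31


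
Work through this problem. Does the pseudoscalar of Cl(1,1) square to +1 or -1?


The pseudoscalar I = e1...e_n (product of all n generators) of Cl(p,q) satisfies I^2 = (-1)^(q + n(n-1)/2).
p = 1, q = 1, n = p + q = 2
n(n-1)/2 = 2 * 1 / 2 = 1
Exponent = q + n(n-1)/2 = 1 + 1 = 2
I^2 = (-1)^2 = +1


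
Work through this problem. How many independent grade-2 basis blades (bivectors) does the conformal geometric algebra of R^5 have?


The conformal model of R^5 uses Cl(6,1) with m = 5 + 2 = 7 generators.
Number of grade-2 blades = C(m, 2) = C(7, 2)
= 7*6/2 = 21


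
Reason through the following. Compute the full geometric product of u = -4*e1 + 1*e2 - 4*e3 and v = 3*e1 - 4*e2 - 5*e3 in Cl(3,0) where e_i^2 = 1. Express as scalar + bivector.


In Cl(3,0): e_i^2 = 1, e_ie_j = -e_je_i for i != j.
Scalar part = u . v = (-4)*3 + 1*(-4) + (-4)*(-5)
= -12 + (-4) + 20 = 4
e12 coeff = (-4)*(-4) - 1*3 = 16 - 3 = 13
e13 coeff = (-4)*(-5) - (-4)*3 = 20 - (-12) = 32
e23 coeff = 1*(-5) - (-4)*(-4) = -5 - 16 = -21
uv = 4 + 13*e12 + 32*e13 - 21*e23


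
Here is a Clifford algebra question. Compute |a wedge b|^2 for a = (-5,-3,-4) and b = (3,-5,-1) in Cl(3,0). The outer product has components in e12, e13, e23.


a wedge b = (a1*b2 - a2*b1)*e12 + (a1*b3 - a3*b1)*e13 + (a2*b3 - a3*b2)*e23
e12 coeff: (-5)*(-5) - (-3)*3 = 25 - (-9) = 34
e13 coeff: (-5)*(-1) - (-4)*3 = 5 - (-12) = 17
e23 coeff: (-3)*(-1) - (-4)*(-5) = 3 - 20 = -17
|a wedge b|^2 = 34^2 + 17^2 + (-17)^2
= 1156 + 289 + 289
= 1734


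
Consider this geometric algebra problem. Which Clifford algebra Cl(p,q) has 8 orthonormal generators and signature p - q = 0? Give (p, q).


We need p + q = 8 and p - q = 0.
Adding: 2p = 8 + 0 = 8, so p = 4.
Then q = 8 - 4 = 4.
(p, q) = (4, 4)


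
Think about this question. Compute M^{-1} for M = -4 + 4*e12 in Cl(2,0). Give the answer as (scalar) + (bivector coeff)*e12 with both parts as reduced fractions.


M = -4 + 4*e12, where e12^2 = -1.
Since M commutes with its reverse ~M = a - b*e12, M * ~M = a^2 - b^2*e12^2 = a^2 + b^2.
So M^{-1} = ~M / (a^2 + b^2) = (a - b*e12)/(a^2 + b^2).
a^2 + b^2 = 16 + 16 = 32
Scalar part = -4/32 = -1/8
Bivector coeff = -4/32 = -1/8
M^{-1} = -1/8 - 1/8*e12


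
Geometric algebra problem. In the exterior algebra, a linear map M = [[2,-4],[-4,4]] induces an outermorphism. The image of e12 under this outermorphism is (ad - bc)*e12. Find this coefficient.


The outermorphism of a linear map f sends e1^e2 to f(e1)^f(e2).
f(e1) = 2*e1 - 4*e2
f(e2) = -4*e1 + 4*e2
f(e1) ^ f(e2) = (2*e1 - 4*e2) ^ (-4*e1 + 4*e2)
= 2*4*e12 + (-4)*(-4)*e21
= (8 - 16)*e12
= -8*e12
Coefficient = -8


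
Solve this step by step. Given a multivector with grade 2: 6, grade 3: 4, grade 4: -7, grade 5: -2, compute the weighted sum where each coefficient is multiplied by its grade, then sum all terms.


Grade-weighted sum = sum of grade_k * coefficient_k
2*6 = 12
3*4 = 12
4*(-7) = -28
5*(-2) = -10
Total = 12 + 12 + (-28) + (-10) = -14


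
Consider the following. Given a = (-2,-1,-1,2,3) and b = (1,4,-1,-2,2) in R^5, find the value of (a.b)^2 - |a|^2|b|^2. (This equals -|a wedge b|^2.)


a . b = (-2)*1 + (-1)*4 + (-1)*(-1) + 2*(-2) + 3*2
= -2 + (-4) + 1 + (-4) + 6 = -3
|a|^2 = (-2)^2 + (-1)^2 + (-1)^2 + 2^2 + 3^2 = 19
|b|^2 = 1^2 + 4^2 + (-1)^2 + (-2)^2 + 2^2 = 26
(a.b)^2 = (-3)^2 = 9
|a|^2 * |b|^2 = 19 * 26 = 494
Result = 9 - 494 = -485


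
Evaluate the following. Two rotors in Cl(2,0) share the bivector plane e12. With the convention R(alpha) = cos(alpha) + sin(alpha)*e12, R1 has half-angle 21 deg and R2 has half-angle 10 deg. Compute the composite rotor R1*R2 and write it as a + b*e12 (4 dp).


Same-plane rotors commute and their half-angles add:
R1*R2 = cos(a1 + a2) + sin(a1 + a2)*e12.
a1 + a2 = 21 + 10 = 31 deg
cos(31 deg) = 0.8572
sin(31 deg) = 0.5150
R1*R2 = 0.8572 + 0.5150*e12


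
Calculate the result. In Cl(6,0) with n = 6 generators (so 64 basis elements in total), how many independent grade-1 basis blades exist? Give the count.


Number of grade-k basis blades in Cl(p,q) with n = p + q is C(n, k).
n = 6 + 0 = 6
C(6, 1) = 6! / (1! * 5!)
= 720 / (1 * 120)
= 6


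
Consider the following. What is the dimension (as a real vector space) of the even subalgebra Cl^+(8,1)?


Even subalgebra dimension = 2^(n-1)
n = 8 + 1 = 9
2^(9 - 1) = 2^8 = 256
Verification: sum of C(9,k) for even k = 1 + 36 + 126 + 84 + 9 = 256
Result = 256


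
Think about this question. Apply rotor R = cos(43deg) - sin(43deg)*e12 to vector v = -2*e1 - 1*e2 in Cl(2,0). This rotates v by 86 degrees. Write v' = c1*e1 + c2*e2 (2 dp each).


Rotor R = cos(43deg) - sin(43deg)*e12
Rotation angle theta = 2 * 43 = 86 degrees
v' = R*v*~R rotates v by theta.
cos(86deg) = 0.0698, sin(86deg) = 0.9976
v'_1 = -2*cos(86deg) - (-1)*sin(86deg)
= -2*0.0698 - (-1)*0.9976
= 0.86
v'_2 = -2*sin(86deg) + (-1)*cos(86deg)
= -2*0.9976 + (-1)*0.0698
= -2.06
v' = 0.86*e1 - 2.06*e2


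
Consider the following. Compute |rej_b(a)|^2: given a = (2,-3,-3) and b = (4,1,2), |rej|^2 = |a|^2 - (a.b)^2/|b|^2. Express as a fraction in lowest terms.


|a|^2 = 2^2 + (-3)^2 + (-3)^2 = 22
|b|^2 = 4^2 + 1^2 + 2^2 = 21
a . b = 2*4 + (-3)*1 + (-3)*2 = -1
(a.b)^2 = (-1)^2 = 1
|rej|^2 = 22 - 1/21
= (462 - 1)/21
= 461/21
In lowest terms: 461/21


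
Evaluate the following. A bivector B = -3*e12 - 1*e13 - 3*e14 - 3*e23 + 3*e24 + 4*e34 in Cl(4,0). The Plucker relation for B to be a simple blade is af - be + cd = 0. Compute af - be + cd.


Plucker relation: af - be + cd
a*f = (-3)*4 = -12
b*e = (-1)*3 = -3
c*d = (-3)*(-3) = 9
af - be + cd = -12 - (-3) + 9
= 0


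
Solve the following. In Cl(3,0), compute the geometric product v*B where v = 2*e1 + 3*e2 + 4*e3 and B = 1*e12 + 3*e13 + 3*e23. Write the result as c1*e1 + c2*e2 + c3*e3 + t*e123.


vB has grade-1 (vector) and grade-3 (trivector) parts: vB = (v _| B) + (v ^ B).
Vector part <vB>_1:
  e1: -v2*b12 - v3*b13 = -(3)*(1) - (4)*(3) = -15
  e2: v1*b12 - v3*b23 = (2)*(1) - (4)*(3) = -10
  e3: v1*b13 + v2*b23 = (2)*(3) + (3)*(3) = 15
Trivector part <vB>_3:
  e123: v1*b23 - v2*b13 + v3*b12 = (2)*(3) - (3)*(3) + (4)*(1) = 1
vB = -15*e1 - 10*e2 + 15*e3 + 1*e123


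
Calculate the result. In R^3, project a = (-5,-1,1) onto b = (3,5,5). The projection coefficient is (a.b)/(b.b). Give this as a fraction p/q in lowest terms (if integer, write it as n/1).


Projection coefficient = (a . b) / (b . b)
a . b = (-5)*3 + (-1)*5 + 1*5
= -15 + (-5) + 5 = -15
b . b = 3^2 + 5^2 + 5^2
= 9 + 25 + 25 = 59
Coefficient = -15/59
In lowest terms: -15/59


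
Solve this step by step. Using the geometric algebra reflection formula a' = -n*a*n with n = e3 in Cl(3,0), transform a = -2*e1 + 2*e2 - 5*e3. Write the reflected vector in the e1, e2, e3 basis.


Reflection formula: a' = -n*a*n, with n = e3 (unit vector, n^2 = 1).
For reflection through hyperplane perp to e3:
The component along e3 flips sign, others stay.
a = (-2, 2, -5)
a' = (-2, 2, 5)
a' = -2*e1 + 2*e2 + 5*e3


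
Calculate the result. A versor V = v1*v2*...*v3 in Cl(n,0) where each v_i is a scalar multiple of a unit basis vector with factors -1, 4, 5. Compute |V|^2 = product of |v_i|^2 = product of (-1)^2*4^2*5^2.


Each vector v_i has |v_i|^2 = s_i^2
Squared scales: (-1)^2 = 1, 4^2 = 16, 5^2 = 25
|V|^2 = 1 * 16 * 25
= 400


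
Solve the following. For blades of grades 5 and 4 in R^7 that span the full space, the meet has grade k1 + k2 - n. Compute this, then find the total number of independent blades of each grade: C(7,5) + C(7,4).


Meet grade = grade(A) + grade(B) - n
= 5 + 4 - 7 = 2
C(7,5) = 21
C(7,4) = 35
dim_A + dim_B = 21 + 35 = 56


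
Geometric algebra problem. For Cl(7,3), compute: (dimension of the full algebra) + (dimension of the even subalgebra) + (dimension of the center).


n = 7 + 3 = 10
Total dim = 2^10 = 1024
Even subalgebra dim = 2^9 = 512
n is even, so center dim = 1
Sum = 1024 + 512 + 1 = 1537


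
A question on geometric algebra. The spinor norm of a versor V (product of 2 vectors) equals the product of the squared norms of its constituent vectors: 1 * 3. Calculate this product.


Spinor norm N(V) = |v1|^2 * |v2|^2 * ... * |v2|^2
= 1 * 3
Running product: 1, 3
N(V) = 3


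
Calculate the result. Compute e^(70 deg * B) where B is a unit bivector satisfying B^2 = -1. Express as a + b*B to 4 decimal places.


For a unit bivector B with B^2 = -1, the exponential series gives
e^(theta*B) = cos(theta) + sin(theta)*B (the GA analogue of Euler's formula).
theta = 70 degrees = 1.22173 rad
cos(70 deg) = 0.3420
sin(70 deg) = 0.9397
exp(theta*B) = 0.3420 + 0.9397*B


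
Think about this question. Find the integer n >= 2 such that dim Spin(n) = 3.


dim Spin(n) = dim so(n) = n(n-1)/2.
Solve n(n-1)/2 = 3, i.e. n^2 - n - 6 = 0.
Discriminant = 1 + 8*3 = 25
n = (1 + sqrt(25))/2 = (1 + 5)/2 = 3


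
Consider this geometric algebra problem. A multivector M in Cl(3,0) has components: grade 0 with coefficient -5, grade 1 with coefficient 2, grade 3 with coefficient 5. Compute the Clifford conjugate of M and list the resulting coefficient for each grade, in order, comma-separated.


Clifford conjugate sign for grade k: (-1)^(k(k+1)/2)
Grade 0: (-1)^(0*1/2) = (-1)^0 = 1, coeff -5 -> -5
Grade 1: (-1)^(1*2/2) = (-1)^1 = -1, coeff 2 -> -2
Grade 3: (-1)^(3*4/2) = (-1)^6 = 1, coeff 5 -> 5
Conjugated coefficients: -5, -2, 5


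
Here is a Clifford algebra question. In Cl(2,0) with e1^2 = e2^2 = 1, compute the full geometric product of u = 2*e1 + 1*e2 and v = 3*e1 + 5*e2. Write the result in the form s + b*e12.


Expand: (2*e1 + 1*e2)(3*e1 + 5*e2)
= 2*3*e1e1 + 2*5*e1e2 + 1*3*e2e1 + 1*5*e2e2
Using e1^2 = e2^2 = 1, e2e1 = -e1e2:
Scalar part s = 2*3 + 1*5 = 6 + 5 = 11
Bivector part b = 2*5 - 1*3 = 10 - 3 = 7
uv = 11 + 7*e12


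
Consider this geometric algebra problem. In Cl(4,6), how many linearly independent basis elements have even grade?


Even subalgebra dimension = 2^(n-1)
n = 4 + 6 = 10
2^(10 - 1) = 2^9 = 512
Verification: sum of C(10,k) for even k = 1 + 45 + 210 + 210 + 45 + 1 = 512
Result = 512


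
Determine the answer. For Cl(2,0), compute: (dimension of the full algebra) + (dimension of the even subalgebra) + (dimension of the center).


n = 2 + 0 = 2
Total dim = 2^2 = 4
Even subalgebra dim = 2^1 = 2
n is even, so center dim = 1
Sum = 4 + 2 + 1 = 7


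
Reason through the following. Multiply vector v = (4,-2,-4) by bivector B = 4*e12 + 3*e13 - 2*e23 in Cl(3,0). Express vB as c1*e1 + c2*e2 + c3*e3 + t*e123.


vB has grade-1 (vector) and grade-3 (trivector) parts: vB = (v _| B) + (v ^ B).
Vector part <vB>_1:
  e1: -v2*b12 - v3*b13 = -(-2)*(4) - (-4)*(3) = 20
  e2: v1*b12 - v3*b23 = (4)*(4) - (-4)*(-2) = 8
  e3: v1*b13 + v2*b23 = (4)*(3) + (-2)*(-2) = 16
Trivector part <vB>_3:
  e123: v1*b23 - v2*b13 + v3*b12 = (4)*(-2) - (-2)*(3) + (-4)*(4) = -18
vB = 20*e1 + 8*e2 + 16*e3 - 18*e123


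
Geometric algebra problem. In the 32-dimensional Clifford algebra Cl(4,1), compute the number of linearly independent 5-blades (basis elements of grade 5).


Number of grade-k basis blades in Cl(p,q) with n = p + q is C(n, k).
n = 4 + 1 = 5
C(5, 5) = 5! / (5! * 0!)
= 120 / (120 * 1)
= 1


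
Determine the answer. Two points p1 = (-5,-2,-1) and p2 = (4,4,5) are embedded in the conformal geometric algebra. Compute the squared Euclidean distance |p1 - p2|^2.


p1 - p2 = (-9, -6, -6)
|p1 - p2|^2 = (-9)^2 + (-6)^2 + (-6)^2
= 81 + 36 + 36
= 153


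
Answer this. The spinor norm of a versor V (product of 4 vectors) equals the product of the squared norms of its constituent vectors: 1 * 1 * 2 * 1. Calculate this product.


Spinor norm N(V) = |v1|^2 * |v2|^2 * ... * |v4|^2
= 1 * 1 * 2 * 1
Running product: 1, 1, 2, 2
N(V) = 2


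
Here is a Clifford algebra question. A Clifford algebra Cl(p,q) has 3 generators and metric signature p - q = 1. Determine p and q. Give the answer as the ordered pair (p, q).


We need p + q = 3 and p - q = 1.
Adding: 2p = 3 + 1 = 4, so p = 2.
Then q = 3 - 2 = 1.
(p, q) = (2, 1)
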